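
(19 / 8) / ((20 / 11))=1.31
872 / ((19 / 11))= 9592 / 19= 504.84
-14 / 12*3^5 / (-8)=567 / 16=35.44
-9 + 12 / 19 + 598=11203 / 19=589.63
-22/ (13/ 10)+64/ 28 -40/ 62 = -43112/ 2821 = -15.28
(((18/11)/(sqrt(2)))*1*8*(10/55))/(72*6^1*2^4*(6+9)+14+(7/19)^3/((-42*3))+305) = 17778528*sqrt(2)/1553630863169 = 0.00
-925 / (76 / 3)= -2775 / 76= -36.51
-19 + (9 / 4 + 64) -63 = -63 / 4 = -15.75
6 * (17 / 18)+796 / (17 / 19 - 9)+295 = 46768 / 231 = 202.46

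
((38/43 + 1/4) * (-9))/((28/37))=-64935/4816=-13.48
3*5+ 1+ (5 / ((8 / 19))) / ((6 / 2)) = 479 / 24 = 19.96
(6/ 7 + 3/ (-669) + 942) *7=1471793/ 223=6599.97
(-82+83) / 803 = 0.00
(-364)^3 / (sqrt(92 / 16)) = -96457088*sqrt(23) / 23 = -20112693.19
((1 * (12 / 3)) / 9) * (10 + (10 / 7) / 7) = 2000 / 441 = 4.54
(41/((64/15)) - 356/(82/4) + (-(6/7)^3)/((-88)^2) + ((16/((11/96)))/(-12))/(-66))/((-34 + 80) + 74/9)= -7429668591/53145089536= -0.14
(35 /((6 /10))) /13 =175 /39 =4.49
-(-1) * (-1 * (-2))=2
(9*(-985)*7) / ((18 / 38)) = -131005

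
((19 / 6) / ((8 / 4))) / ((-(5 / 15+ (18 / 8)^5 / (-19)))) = 92416 / 157691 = 0.59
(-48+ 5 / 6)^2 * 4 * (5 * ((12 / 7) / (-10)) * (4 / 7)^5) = -164022272 / 352947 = -464.72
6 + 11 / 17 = 113 / 17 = 6.65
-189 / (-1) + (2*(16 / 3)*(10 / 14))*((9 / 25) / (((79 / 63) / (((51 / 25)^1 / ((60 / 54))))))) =9530163 / 49375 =193.02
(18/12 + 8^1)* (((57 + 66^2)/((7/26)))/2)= 1090011/14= 77857.93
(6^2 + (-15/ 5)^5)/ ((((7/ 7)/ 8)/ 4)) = -6624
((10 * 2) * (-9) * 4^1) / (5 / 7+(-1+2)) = -420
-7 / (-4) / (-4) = -7 / 16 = -0.44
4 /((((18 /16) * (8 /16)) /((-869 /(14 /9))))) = -27808 /7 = -3972.57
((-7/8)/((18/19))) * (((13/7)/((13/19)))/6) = -361/864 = -0.42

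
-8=-8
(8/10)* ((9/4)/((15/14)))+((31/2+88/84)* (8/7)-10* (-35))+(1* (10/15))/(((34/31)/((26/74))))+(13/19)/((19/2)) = 309489038381/834478575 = 370.88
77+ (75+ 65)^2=19677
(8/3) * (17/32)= 17/12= 1.42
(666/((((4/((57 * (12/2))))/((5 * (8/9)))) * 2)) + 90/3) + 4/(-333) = 42147806/333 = 126569.99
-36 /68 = -9 /17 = -0.53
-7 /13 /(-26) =7 /338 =0.02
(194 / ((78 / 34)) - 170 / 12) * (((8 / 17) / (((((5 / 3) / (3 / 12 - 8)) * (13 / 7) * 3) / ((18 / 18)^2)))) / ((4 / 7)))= -490637 / 10140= -48.39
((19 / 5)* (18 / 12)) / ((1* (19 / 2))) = 3 / 5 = 0.60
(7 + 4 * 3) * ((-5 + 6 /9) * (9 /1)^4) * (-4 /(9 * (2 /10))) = 1200420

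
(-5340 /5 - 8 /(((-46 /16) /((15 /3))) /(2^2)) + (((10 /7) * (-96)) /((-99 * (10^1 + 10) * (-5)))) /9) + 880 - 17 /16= -510348413 /3825360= -133.41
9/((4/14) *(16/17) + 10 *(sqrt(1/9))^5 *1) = 260253/8966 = 29.03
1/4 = 0.25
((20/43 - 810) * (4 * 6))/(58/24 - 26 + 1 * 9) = 2005056/1505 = 1332.26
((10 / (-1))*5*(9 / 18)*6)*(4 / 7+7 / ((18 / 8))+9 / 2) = -25775 / 21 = -1227.38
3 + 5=8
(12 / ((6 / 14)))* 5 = 140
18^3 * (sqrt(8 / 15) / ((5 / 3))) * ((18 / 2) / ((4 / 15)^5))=17055599.04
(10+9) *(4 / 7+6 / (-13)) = 190 / 91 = 2.09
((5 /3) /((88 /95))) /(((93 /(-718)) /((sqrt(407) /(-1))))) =170525*sqrt(407) /12276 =280.24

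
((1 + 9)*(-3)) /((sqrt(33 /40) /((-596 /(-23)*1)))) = -855.88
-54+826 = 772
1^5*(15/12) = 5/4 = 1.25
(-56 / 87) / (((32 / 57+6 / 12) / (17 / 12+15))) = -104804 / 10527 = -9.96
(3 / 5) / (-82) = -3 / 410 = -0.01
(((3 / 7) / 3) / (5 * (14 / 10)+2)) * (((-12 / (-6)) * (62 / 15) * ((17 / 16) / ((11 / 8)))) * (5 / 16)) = 527 / 16632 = 0.03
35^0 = 1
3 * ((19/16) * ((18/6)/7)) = 171/112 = 1.53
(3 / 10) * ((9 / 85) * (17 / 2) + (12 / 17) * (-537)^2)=103813299 / 1700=61066.65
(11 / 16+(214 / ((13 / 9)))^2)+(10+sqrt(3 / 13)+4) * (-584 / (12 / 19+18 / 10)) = 1658628835 / 89232 - 55480 * sqrt(39) / 3003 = 18472.45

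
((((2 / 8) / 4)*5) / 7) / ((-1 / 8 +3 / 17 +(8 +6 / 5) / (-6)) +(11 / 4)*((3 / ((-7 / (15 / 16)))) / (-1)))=-5100 / 43063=-0.12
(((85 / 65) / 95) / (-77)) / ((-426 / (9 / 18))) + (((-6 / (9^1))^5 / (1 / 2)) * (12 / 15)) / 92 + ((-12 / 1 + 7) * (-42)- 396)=-28075559744593 / 150942011220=-186.00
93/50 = 1.86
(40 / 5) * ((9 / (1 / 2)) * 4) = 576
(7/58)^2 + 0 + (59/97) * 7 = 1394085/326308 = 4.27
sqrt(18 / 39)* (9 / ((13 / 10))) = 90* sqrt(78) / 169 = 4.70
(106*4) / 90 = 212 / 45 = 4.71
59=59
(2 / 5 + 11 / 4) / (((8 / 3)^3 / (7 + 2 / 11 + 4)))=209223 / 112640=1.86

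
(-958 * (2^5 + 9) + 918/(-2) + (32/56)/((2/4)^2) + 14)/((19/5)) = -1390225/133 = -10452.82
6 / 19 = 0.32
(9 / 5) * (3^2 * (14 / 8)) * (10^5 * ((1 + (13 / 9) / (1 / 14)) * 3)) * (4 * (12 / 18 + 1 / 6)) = 601650000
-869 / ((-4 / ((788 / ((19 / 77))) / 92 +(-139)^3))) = -509929345123 / 874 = -583443186.64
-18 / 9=-2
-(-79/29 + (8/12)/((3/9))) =21/29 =0.72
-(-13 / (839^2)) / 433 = 13 / 304797793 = 0.00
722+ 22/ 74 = 26725/ 37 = 722.30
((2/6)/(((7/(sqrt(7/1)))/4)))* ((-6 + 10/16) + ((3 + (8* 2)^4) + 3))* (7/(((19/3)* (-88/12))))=-142989* sqrt(7)/76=-4977.81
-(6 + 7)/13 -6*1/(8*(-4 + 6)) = -11/8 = -1.38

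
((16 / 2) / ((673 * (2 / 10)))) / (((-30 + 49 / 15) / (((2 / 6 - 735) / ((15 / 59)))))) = 5201440 / 809619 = 6.42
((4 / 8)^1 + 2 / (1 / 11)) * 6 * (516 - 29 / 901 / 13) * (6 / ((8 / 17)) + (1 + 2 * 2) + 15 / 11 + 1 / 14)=4821292936485 / 3607604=1336425.21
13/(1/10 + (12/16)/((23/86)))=1495/334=4.48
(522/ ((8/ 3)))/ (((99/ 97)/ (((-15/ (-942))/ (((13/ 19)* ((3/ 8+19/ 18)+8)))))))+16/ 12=851783/ 471471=1.81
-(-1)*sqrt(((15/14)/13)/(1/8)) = 2*sqrt(1365)/91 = 0.81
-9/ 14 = -0.64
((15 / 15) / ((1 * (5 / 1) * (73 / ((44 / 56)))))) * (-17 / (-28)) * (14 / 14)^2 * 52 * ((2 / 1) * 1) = 2431 / 17885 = 0.14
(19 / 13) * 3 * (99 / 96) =1881 / 416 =4.52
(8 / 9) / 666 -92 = -275720 / 2997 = -92.00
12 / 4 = 3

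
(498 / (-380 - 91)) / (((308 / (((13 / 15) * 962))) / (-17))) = 8822983 / 181335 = 48.66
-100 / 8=-25 / 2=-12.50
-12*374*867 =-3891096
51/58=0.88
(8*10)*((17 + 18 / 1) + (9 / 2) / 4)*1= 2890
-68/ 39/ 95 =-68/ 3705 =-0.02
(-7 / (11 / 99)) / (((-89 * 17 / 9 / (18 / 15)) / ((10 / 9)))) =756 / 1513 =0.50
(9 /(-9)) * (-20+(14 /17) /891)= 302926 /15147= 20.00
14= 14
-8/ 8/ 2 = -1/ 2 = -0.50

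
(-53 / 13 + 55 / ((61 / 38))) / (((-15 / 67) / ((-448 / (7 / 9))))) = 307925568 / 3965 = 77660.93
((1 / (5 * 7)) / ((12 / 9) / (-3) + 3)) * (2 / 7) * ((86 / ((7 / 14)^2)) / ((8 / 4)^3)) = 774 / 5635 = 0.14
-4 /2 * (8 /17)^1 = -16 /17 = -0.94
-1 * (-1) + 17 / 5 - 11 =-33 / 5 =-6.60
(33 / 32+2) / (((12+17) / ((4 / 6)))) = 97 / 1392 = 0.07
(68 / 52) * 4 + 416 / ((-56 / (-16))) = 11292 / 91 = 124.09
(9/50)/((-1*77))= -9/3850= -0.00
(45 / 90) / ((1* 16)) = 1 / 32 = 0.03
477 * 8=3816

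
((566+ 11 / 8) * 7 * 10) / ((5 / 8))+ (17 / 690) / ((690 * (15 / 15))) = 30254250617 / 476100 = 63546.00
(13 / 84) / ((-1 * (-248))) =13 / 20832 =0.00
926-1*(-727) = 1653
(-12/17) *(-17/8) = 3/2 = 1.50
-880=-880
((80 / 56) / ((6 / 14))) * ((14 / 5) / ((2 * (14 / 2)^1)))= 2 / 3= 0.67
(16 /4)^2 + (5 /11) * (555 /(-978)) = 56451 /3586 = 15.74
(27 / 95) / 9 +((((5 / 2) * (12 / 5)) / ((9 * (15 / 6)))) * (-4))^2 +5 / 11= 76364 / 47025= 1.62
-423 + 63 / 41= -17280 / 41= -421.46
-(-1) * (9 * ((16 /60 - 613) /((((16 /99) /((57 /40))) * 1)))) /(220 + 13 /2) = -51864813 /241600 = -214.67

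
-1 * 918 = -918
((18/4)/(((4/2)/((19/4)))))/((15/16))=57/5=11.40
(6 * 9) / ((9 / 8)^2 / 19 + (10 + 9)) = 65664 / 23185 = 2.83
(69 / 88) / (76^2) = 69 / 508288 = 0.00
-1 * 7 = -7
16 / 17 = 0.94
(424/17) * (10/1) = 4240/17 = 249.41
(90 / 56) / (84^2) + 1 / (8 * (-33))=-2579 / 724416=-0.00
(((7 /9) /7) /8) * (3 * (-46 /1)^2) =529 /6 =88.17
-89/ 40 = -2.22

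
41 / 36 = 1.14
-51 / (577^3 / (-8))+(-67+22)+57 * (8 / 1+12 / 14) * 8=5370540625437 / 1344700231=3993.86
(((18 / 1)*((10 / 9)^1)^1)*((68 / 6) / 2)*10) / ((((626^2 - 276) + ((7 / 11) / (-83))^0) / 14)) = 6800 / 167829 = 0.04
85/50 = 17/10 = 1.70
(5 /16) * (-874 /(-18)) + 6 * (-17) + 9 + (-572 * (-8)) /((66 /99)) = 977209 /144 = 6786.17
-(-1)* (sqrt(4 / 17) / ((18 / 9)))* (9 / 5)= 9* sqrt(17) / 85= 0.44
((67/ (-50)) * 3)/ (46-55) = 67/ 150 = 0.45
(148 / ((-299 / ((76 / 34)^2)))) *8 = -1709696 / 86411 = -19.79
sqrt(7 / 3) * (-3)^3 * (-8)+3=3+72 * sqrt(21)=332.95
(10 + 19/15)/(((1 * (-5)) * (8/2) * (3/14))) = -2.63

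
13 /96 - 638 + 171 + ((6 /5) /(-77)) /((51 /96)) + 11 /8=-292494847 /628320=-465.52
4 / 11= 0.36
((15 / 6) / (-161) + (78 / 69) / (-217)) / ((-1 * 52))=9 / 22568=0.00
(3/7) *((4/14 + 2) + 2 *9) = 426/49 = 8.69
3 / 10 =0.30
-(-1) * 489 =489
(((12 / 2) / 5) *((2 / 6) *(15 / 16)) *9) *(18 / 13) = 243 / 52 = 4.67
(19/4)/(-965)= -19/3860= -0.00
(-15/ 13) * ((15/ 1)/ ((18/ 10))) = -125/ 13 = -9.62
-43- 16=-59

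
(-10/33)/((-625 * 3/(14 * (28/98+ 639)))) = 716/495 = 1.45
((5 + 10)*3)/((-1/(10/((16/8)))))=-225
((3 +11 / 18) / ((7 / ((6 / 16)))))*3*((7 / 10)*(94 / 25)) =1.53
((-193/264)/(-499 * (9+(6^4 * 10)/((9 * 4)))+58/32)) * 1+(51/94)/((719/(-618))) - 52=-172370934957847/3285362590323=-52.47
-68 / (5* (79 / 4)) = -272 / 395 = -0.69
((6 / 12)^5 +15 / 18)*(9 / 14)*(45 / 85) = 2241 / 7616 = 0.29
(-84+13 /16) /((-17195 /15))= 3993 /55024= 0.07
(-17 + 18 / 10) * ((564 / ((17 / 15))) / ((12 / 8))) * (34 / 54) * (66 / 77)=-57152 / 21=-2721.52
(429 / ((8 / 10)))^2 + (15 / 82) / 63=3961482565 / 13776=287564.07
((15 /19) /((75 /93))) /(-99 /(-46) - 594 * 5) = -1426 /4323165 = -0.00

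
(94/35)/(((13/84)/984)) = 1109952/65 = 17076.18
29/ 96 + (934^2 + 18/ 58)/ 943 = 2429433031/ 2625312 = 925.39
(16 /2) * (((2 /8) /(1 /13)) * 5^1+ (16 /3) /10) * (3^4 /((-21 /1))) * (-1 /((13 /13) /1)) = 18126 /35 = 517.89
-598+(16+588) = 6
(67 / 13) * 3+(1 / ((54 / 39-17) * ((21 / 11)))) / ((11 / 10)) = 855173 / 55419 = 15.43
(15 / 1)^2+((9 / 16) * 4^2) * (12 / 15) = 232.20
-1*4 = -4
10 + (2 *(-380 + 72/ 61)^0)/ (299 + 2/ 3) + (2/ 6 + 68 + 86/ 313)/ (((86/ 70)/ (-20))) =-40178162408/ 36298923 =-1106.87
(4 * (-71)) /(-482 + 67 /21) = 5964 /10055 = 0.59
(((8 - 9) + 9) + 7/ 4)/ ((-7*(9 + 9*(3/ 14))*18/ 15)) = -65/ 612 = -0.11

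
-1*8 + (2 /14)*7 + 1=-6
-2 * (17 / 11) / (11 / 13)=-442 / 121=-3.65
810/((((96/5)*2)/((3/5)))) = 405/32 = 12.66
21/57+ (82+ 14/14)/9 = 1640/171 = 9.59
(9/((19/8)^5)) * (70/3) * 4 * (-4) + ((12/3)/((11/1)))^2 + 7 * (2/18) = -117445608611/2696471811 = -43.56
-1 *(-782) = 782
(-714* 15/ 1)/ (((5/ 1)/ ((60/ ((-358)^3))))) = 16065/ 5735339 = 0.00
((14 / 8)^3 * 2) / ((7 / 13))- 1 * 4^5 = -32131 / 32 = -1004.09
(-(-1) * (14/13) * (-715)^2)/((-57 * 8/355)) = -97722625/228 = -428608.00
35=35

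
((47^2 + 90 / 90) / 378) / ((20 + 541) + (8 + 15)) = 1105 / 110376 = 0.01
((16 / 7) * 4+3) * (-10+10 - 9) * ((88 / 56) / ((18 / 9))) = -8415 / 98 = -85.87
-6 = -6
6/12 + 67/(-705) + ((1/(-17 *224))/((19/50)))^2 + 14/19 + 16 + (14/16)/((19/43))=17642702749073/922635598080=19.12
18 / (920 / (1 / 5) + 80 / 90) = 0.00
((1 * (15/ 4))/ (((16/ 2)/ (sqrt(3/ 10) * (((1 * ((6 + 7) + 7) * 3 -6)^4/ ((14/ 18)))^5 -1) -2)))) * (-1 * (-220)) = -825/ 4 + 433083549822625895381277739795522605395805 * sqrt(30)/ 268912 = 8821087549914644401837471000000000000.00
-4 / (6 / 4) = -8 / 3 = -2.67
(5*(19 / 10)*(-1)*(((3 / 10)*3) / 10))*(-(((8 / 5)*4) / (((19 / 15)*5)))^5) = 9172942848 / 10181328125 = 0.90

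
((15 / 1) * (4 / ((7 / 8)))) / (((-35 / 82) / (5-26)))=23616 / 7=3373.71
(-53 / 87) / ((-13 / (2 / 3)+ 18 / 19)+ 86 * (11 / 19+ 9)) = -2014 / 2662113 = -0.00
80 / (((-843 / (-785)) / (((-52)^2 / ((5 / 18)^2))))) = 733584384 / 281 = 2610620.58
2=2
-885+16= -869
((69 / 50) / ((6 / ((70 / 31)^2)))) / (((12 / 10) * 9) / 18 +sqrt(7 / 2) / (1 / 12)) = -5635 / 4033317 +56350 * sqrt(14) / 4033317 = 0.05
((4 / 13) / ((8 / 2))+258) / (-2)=-3355 / 26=-129.04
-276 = -276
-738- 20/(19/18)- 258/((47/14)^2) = -32730630/41971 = -779.84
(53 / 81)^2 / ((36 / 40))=28090 / 59049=0.48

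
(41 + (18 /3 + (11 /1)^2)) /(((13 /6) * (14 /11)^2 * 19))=4356 /1729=2.52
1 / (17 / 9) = 0.53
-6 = -6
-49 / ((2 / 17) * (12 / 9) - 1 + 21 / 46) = 114954 / 907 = 126.74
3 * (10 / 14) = 15 / 7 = 2.14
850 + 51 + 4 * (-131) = 377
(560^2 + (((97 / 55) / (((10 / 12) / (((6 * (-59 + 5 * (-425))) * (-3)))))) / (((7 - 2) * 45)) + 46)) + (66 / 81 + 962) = 58467900002 / 185625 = 314978.59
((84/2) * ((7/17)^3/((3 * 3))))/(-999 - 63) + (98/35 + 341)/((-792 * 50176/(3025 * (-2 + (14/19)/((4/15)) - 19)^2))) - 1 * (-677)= 61871189249470471/92580533010432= 668.30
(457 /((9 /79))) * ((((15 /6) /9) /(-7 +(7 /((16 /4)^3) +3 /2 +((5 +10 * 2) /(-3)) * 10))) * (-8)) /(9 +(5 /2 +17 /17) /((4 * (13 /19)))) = 961206272 /98336241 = 9.77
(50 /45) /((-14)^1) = -5 /63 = -0.08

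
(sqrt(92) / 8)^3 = 23 * sqrt(23) / 64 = 1.72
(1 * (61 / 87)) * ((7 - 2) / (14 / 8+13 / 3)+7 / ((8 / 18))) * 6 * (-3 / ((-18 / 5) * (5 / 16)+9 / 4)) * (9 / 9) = -393572 / 2117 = -185.91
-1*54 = -54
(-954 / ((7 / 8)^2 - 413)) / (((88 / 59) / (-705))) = -317453040 / 290213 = -1093.86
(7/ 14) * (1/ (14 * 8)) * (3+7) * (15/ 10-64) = -625/ 224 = -2.79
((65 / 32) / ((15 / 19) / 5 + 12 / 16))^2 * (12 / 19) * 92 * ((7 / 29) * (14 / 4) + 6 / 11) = 71203925 / 176088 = 404.37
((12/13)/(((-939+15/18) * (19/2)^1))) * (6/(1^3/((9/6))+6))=-0.00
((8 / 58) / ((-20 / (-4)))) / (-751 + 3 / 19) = -38 / 1034285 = -0.00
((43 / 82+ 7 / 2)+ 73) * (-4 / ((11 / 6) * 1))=-75792 / 451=-168.05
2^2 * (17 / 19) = 68 / 19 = 3.58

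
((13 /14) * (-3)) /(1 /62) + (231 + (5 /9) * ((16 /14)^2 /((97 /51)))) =836536 /14259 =58.67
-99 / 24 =-33 / 8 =-4.12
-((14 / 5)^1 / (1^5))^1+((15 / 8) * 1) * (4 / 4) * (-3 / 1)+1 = -297 / 40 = -7.42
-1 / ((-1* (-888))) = -1 / 888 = -0.00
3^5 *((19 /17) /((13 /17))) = 4617 /13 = 355.15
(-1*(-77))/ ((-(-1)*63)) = 11/ 9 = 1.22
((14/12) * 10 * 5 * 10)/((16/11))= 9625/24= 401.04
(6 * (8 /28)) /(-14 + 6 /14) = -12 /95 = -0.13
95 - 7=88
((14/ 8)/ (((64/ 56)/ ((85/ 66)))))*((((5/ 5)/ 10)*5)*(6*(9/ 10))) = 7497/ 1408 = 5.32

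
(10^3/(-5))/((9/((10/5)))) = -400/9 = -44.44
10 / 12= 5 / 6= 0.83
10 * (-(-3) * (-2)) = -60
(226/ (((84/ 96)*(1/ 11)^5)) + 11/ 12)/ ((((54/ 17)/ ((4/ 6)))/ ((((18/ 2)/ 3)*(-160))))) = -2376030549640/ 567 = -4190530069.91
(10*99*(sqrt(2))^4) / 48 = 165 / 2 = 82.50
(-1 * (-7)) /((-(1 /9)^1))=-63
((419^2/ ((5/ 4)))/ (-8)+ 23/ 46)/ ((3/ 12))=-351112/ 5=-70222.40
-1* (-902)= 902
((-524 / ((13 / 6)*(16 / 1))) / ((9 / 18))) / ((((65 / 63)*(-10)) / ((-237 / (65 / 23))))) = -134961309 / 549250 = -245.72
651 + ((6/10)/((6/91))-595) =651/10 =65.10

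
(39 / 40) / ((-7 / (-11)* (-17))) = -429 / 4760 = -0.09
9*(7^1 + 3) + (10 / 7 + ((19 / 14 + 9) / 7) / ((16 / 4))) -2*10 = 28145 / 392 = 71.80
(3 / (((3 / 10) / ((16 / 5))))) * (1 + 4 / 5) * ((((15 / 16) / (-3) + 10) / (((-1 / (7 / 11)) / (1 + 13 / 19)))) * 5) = -624960 / 209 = -2990.24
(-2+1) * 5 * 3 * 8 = -120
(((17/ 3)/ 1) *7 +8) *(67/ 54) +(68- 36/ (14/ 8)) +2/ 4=60709/ 567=107.07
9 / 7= 1.29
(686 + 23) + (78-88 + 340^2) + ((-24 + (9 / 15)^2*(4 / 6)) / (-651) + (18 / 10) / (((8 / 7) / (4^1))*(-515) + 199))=76341617818 / 656425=116299.07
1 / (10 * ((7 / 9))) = 9 / 70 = 0.13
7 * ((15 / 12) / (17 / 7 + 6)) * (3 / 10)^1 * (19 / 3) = 931 / 472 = 1.97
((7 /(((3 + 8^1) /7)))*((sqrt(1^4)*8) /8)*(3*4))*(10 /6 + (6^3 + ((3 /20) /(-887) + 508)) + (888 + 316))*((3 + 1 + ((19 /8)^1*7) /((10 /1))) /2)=2279562001647 /7805600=292041.87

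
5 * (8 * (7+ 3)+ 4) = 420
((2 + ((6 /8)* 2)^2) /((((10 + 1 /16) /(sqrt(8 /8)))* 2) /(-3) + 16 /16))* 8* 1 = -816 /137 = -5.96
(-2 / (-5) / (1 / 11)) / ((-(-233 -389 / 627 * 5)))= 6897 / 370090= 0.02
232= 232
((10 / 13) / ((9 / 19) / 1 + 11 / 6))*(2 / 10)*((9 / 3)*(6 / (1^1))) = 4104 / 3419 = 1.20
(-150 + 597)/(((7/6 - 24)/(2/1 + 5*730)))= -71493.90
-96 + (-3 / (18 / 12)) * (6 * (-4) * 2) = 0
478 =478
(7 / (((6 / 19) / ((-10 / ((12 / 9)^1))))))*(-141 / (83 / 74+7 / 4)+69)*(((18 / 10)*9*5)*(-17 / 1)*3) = 273321783 / 20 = 13666089.15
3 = 3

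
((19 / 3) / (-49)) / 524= -19 / 77028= -0.00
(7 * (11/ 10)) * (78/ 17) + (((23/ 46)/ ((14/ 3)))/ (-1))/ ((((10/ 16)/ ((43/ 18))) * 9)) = 566836/ 16065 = 35.28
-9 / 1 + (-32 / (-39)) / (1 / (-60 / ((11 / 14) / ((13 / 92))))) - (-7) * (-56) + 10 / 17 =-1760251 / 4301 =-409.27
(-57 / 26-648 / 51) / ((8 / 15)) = -98775 / 3536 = -27.93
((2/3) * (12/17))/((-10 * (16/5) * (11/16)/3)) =-12/187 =-0.06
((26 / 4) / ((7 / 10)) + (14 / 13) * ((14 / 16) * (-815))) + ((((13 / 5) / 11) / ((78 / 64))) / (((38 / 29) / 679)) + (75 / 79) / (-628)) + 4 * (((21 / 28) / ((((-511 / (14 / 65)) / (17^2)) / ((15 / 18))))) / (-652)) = -110849531474567437 / 168413203538580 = -658.20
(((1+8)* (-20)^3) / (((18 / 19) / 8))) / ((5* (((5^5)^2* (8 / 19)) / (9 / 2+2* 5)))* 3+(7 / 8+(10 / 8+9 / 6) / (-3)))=-0.14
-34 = -34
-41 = -41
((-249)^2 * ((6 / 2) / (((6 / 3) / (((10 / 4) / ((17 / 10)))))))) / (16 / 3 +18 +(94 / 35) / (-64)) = 7812126000 / 1330403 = 5872.00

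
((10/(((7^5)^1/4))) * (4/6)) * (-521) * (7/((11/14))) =-83360/11319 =-7.36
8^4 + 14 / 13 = 53262 / 13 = 4097.08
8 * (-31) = -248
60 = 60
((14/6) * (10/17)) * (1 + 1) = 140/51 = 2.75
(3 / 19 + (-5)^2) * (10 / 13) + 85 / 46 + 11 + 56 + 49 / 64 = 32346497 / 363584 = 88.97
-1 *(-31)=31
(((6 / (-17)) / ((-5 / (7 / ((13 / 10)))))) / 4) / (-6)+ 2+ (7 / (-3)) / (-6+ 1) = 16249 / 6630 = 2.45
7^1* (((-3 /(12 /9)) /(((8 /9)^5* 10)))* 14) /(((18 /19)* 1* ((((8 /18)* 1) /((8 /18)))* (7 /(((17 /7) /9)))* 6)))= -706401 /2621440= -0.27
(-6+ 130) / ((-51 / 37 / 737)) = -3381356 / 51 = -66301.10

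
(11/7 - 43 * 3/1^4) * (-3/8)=669/14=47.79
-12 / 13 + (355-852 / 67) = 341.36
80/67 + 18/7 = 1766/469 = 3.77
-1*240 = -240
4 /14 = 2 /7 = 0.29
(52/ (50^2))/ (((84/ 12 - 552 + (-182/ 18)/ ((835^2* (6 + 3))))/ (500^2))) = -73417792500/ 7694749429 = -9.54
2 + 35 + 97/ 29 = 1170/ 29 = 40.34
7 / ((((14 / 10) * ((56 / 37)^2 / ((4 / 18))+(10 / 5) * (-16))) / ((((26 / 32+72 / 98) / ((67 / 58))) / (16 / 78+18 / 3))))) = -323816415 / 6508429312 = -0.05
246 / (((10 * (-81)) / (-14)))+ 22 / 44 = 1283 / 270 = 4.75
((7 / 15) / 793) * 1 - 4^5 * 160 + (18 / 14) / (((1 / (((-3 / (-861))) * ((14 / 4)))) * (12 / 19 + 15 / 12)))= -6152603722571 / 37552515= -163839.99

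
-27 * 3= -81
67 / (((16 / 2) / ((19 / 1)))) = 1273 / 8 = 159.12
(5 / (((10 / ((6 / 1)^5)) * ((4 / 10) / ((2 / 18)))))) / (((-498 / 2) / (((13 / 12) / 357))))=-130 / 9877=-0.01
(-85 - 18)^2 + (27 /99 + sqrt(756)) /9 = 2 * sqrt(21) /3 + 350098 /33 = 10612.09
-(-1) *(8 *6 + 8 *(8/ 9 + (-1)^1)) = 424/ 9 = 47.11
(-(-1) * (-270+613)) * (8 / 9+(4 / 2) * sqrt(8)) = 2744 / 9+1372 * sqrt(2) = 2245.19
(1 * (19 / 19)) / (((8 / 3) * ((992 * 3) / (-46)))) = -23 / 3968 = -0.01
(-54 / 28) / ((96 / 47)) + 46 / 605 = -235307 / 271040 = -0.87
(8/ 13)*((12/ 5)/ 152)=12/ 1235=0.01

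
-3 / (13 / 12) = -36 / 13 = -2.77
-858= -858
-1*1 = -1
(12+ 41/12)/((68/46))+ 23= 13639/408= 33.43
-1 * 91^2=-8281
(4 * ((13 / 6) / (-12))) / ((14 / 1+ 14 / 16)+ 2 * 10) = -52 / 2511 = -0.02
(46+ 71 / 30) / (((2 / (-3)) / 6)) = -4353 / 10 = -435.30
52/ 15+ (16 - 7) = 187/ 15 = 12.47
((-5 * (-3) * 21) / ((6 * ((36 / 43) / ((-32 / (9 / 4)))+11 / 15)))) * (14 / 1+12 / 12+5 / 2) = 18963000 / 13921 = 1362.19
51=51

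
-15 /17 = -0.88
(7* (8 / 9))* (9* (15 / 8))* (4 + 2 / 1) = 630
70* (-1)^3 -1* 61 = -131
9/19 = 0.47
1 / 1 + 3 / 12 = 5 / 4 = 1.25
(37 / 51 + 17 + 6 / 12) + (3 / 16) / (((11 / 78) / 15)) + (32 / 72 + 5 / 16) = 1048189 / 26928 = 38.93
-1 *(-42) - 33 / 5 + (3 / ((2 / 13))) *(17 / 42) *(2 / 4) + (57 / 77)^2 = 9461359 / 237160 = 39.89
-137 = -137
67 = 67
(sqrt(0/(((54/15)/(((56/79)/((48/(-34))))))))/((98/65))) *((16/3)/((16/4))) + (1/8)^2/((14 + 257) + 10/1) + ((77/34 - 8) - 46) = -15816911/305728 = -51.74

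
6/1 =6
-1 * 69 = -69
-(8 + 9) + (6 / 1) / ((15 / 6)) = -73 / 5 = -14.60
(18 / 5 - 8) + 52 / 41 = -642 / 205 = -3.13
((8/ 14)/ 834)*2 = 4/ 2919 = 0.00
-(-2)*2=4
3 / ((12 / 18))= 9 / 2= 4.50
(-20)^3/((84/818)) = -1636000/21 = -77904.76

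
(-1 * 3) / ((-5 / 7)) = 4.20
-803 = -803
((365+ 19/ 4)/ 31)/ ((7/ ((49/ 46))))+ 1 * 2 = 21761/ 5704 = 3.82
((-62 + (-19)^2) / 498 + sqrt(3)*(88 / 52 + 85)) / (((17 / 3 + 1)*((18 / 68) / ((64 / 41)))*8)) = 10166 / 153135 + 76636*sqrt(3) / 7995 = 16.67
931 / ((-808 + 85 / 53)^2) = 2615179 / 1826622121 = 0.00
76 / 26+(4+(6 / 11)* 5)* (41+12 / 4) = 3886 / 13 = 298.92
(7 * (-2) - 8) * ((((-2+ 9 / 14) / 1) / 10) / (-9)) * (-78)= 2717 / 105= 25.88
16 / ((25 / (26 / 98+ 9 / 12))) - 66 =-80054 / 1225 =-65.35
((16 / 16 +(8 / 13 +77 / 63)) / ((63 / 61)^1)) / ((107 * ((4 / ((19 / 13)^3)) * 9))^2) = 0.00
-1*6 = -6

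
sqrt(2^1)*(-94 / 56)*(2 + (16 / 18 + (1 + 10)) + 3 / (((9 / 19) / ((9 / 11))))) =-22184*sqrt(2) / 693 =-45.27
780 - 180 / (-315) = 5464 / 7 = 780.57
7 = 7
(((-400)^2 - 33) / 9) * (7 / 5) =1119769 / 45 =24883.76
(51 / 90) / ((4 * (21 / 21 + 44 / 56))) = 119 / 1500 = 0.08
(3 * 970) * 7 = 20370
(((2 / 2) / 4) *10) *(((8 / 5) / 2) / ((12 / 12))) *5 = 10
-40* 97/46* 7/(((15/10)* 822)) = -13580/28359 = -0.48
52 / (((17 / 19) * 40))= 247 / 170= 1.45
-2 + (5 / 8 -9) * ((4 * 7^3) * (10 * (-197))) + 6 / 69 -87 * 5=22635848.09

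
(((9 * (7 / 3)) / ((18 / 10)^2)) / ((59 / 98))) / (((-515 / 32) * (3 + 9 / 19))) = -1042720 / 5414607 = -0.19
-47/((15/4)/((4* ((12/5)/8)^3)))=-846/625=-1.35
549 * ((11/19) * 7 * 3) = 126819/19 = 6674.68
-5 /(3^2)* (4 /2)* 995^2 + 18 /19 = -188104588 /171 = -1100026.83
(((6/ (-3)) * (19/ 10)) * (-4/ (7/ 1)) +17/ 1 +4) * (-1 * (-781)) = 633391/ 35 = 18096.89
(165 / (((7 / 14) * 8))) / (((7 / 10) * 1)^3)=41250 / 343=120.26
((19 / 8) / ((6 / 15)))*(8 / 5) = 19 / 2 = 9.50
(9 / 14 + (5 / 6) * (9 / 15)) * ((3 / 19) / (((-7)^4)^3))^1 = 24 / 1840891197733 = 0.00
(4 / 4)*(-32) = -32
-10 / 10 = -1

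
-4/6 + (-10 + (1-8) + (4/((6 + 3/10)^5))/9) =-17.67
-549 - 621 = -1170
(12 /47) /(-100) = -0.00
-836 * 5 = -4180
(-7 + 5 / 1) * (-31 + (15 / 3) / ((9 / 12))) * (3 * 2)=292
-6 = -6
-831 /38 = -21.87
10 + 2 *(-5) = 0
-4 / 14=-2 / 7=-0.29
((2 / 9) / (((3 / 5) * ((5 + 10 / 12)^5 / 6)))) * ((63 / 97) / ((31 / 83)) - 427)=-126268416 / 902475875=-0.14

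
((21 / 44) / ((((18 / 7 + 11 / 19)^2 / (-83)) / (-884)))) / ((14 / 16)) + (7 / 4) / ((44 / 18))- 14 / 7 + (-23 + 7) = 62031082503 / 15449368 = 4015.12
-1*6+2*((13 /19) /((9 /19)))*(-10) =-314 /9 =-34.89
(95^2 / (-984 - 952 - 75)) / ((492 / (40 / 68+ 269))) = -41361575 / 16820004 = -2.46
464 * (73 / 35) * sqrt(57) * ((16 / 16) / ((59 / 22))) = 745184 * sqrt(57) / 2065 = 2724.46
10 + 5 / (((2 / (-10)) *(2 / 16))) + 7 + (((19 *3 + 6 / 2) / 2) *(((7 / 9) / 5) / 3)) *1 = -1633 / 9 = -181.44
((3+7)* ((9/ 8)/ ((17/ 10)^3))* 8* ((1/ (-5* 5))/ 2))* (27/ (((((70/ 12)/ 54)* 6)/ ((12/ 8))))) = -22.89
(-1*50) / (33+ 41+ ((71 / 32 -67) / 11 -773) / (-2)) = -7040 / 65253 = -0.11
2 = 2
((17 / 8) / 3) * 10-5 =25 / 12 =2.08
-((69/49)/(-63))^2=-529/1058841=-0.00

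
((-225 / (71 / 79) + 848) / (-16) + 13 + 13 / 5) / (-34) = 123557 / 193120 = 0.64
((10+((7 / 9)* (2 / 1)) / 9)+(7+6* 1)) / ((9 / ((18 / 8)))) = 1877 / 324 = 5.79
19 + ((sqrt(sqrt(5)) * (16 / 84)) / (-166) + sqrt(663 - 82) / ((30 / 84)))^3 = 19 + 8 * (-5 * 5^(1 / 4) + 12201 * sqrt(581))^3 / 661914925875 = 307419.92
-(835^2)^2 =-486122700625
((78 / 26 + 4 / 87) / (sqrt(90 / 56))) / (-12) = -53 * sqrt(35) / 1566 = -0.20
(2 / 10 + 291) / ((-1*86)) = -728 / 215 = -3.39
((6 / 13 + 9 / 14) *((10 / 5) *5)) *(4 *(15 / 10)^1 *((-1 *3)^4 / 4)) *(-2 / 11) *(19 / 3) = -1546695 / 1001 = -1545.15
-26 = -26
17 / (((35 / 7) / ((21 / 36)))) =119 / 60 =1.98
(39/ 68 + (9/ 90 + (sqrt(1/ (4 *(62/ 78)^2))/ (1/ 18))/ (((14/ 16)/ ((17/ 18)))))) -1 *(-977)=73034433/ 73780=989.89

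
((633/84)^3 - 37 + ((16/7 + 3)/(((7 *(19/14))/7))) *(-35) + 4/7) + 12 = 111440145/417088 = 267.19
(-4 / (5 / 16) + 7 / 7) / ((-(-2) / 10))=-59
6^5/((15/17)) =44064/5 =8812.80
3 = 3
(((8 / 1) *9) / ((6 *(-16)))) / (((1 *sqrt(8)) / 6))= -9 *sqrt(2) / 8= -1.59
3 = 3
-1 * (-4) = 4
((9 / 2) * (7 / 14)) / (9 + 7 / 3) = 27 / 136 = 0.20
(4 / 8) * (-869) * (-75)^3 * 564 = 103383843750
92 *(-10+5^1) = -460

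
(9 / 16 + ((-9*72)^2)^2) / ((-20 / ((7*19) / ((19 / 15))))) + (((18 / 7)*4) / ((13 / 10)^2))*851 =-70084833039012195 / 75712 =-925676683207.58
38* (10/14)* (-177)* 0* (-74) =0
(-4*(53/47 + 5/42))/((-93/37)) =182114/91791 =1.98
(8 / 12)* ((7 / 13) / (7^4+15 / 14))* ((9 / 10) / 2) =147 / 2185885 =0.00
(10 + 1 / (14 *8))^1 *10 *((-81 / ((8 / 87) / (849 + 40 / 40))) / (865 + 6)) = -16786834875 / 195104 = -86040.44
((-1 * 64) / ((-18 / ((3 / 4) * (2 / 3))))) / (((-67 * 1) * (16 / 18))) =-2 / 67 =-0.03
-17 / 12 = -1.42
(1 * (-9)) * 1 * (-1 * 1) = 9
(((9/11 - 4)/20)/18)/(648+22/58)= -203/14891976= -0.00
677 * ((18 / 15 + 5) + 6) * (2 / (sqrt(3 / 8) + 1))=660752 / 25 - 165188 * sqrt(6) / 25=10245.03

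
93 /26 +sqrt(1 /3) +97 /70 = sqrt(3) /3 +2258 /455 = 5.54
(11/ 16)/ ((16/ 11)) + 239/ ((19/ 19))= 61305/ 256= 239.47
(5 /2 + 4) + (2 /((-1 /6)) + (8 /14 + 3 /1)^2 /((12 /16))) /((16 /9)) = 913 /98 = 9.32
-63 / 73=-0.86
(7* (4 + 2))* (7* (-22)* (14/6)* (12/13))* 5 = -69655.38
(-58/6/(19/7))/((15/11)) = -2233/855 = -2.61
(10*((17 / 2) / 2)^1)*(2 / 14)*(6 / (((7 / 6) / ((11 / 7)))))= 16830 / 343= 49.07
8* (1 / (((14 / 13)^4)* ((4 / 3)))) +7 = 11.46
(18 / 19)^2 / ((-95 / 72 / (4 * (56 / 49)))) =-746496 / 240065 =-3.11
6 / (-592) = -3 / 296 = -0.01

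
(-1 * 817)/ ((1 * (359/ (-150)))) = 122550/ 359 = 341.36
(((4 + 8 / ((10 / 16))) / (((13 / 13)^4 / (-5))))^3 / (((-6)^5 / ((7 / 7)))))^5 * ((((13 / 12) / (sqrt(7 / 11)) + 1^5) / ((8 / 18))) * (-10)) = -176337998940740 * sqrt(77) / 19683- 379804920795440 / 6561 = -136502282336.80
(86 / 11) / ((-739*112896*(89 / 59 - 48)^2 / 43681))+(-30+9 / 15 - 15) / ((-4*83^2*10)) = 8607419296806727 / 54055614177140284800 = 0.00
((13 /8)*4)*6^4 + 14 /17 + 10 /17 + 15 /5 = 143283 /17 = 8428.41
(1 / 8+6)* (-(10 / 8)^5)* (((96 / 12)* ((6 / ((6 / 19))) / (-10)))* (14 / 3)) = 4073125 / 3072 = 1325.89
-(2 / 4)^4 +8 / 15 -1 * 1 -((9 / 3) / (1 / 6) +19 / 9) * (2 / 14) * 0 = -127 / 240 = -0.53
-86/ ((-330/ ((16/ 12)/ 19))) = 172/ 9405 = 0.02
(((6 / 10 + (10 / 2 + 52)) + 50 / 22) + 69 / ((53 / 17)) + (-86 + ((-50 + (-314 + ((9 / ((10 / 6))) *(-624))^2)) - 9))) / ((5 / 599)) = 99123736525273 / 72875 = 1360188494.34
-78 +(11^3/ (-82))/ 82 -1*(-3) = -505631/ 6724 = -75.20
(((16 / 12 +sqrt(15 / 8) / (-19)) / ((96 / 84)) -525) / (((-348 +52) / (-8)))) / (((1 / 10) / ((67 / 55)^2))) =-14108927 / 67155 -31423 * sqrt(30) / 6805040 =-210.12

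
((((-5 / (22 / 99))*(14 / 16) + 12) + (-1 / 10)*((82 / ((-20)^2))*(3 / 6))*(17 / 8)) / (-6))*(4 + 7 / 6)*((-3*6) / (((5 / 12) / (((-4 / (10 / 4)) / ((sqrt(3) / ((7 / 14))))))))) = 7647607*sqrt(3) / 100000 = 132.46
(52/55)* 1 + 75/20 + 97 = 22373/220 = 101.70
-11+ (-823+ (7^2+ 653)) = -132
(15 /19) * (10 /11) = 150 /209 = 0.72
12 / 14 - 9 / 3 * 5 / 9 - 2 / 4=-1.31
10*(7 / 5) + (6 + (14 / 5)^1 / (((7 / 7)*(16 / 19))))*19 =7647 / 40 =191.18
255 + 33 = 288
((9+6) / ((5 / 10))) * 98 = 2940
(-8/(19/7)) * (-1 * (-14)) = -784/19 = -41.26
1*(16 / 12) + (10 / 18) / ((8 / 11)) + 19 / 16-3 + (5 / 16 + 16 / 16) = 115 / 72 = 1.60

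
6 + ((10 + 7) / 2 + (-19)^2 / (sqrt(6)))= 29 / 2 + 361*sqrt(6) / 6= 161.88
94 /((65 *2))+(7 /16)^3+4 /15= 857413 /798720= 1.07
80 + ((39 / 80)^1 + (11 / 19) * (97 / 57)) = 7058797 / 86640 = 81.47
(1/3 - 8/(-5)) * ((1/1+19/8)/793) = 261/31720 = 0.01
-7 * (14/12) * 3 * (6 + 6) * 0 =0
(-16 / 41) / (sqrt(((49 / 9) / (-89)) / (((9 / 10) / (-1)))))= -72 * sqrt(890) / 1435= -1.50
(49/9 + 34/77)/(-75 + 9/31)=-126449/1604988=-0.08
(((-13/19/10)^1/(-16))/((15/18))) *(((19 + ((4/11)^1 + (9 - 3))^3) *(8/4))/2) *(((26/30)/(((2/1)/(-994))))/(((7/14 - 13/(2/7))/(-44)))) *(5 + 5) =-3437077553/574750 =-5980.13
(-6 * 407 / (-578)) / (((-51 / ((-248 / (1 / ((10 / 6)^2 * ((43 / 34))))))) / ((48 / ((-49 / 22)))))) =-19097091200 / 12277587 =-1555.44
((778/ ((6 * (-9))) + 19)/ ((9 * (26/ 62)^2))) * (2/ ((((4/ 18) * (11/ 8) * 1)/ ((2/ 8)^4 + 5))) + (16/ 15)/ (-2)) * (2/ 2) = 5068015129/ 54208440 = 93.49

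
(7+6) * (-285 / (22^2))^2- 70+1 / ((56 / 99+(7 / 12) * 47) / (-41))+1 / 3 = -518828290297 / 7787372208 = -66.62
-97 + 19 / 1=-78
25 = 25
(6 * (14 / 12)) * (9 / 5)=63 / 5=12.60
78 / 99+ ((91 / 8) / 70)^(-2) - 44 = -29794 / 5577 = -5.34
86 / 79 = 1.09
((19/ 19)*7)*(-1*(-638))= 4466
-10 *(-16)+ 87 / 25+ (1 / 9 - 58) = 23758 / 225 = 105.59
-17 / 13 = -1.31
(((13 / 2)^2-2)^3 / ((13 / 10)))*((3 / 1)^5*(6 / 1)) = 15211609245 / 208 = 73132736.75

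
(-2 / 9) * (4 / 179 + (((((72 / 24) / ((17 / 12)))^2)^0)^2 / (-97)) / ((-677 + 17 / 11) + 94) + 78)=-8664675961 / 499741866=-17.34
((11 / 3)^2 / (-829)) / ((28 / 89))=-10769 / 208908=-0.05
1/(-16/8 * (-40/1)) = 1/80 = 0.01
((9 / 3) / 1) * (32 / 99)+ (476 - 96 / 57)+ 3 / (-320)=95359399 / 200640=475.28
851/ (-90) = -851/ 90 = -9.46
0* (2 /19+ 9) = 0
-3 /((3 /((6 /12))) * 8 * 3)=-0.02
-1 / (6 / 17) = -2.83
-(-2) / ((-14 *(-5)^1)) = 1 / 35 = 0.03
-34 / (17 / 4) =-8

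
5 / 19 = 0.26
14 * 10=140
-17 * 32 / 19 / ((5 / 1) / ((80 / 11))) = -8704 / 209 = -41.65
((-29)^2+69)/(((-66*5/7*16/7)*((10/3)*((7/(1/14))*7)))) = -13/3520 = -0.00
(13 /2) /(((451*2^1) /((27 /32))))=351 /57728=0.01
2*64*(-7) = -896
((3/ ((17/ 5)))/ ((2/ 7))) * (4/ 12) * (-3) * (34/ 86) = -105/ 86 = -1.22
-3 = -3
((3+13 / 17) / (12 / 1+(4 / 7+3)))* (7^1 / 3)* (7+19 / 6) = 95648 / 16677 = 5.74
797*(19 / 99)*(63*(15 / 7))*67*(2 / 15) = 2029162 / 11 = 184469.27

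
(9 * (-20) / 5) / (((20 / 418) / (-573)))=431125.20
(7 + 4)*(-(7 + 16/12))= -275/3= -91.67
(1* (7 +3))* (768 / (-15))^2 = 131072 / 5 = 26214.40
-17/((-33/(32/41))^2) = -17408/1830609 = -0.01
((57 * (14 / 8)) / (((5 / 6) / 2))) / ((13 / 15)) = 3591 / 13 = 276.23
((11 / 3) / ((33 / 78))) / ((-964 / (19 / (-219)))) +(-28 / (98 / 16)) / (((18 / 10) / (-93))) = 523569409 / 2216718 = 236.19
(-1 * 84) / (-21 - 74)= 84 / 95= 0.88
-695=-695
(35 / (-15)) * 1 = -7 / 3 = -2.33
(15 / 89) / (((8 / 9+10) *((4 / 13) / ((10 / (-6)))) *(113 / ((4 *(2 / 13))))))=-225 / 492793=-0.00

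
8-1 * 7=1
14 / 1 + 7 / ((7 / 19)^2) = 459 / 7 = 65.57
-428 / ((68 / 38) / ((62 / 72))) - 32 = -72815 / 306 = -237.96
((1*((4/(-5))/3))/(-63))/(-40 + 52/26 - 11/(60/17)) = -16/155421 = -0.00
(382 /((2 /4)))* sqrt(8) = 1528* sqrt(2) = 2160.92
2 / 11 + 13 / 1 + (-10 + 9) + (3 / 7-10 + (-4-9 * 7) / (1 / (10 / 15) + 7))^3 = -98334524557 / 18536749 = -5304.84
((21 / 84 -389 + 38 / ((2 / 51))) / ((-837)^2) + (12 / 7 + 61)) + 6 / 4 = 1259639309 / 19615932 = 64.22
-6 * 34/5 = -204/5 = -40.80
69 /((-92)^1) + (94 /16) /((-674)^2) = -0.75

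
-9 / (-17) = 9 / 17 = 0.53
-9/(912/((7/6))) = -7/608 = -0.01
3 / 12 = 1 / 4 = 0.25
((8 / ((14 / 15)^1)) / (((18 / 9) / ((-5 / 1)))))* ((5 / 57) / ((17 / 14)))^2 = -35000 / 312987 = -0.11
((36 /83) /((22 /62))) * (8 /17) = 8928 /15521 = 0.58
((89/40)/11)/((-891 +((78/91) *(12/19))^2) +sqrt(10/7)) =-4960910598903/21845305518097160 - 3978309167 *sqrt(70)/109226527590485800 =-0.00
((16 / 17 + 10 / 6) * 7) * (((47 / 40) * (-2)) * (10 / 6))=-43757 / 612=-71.50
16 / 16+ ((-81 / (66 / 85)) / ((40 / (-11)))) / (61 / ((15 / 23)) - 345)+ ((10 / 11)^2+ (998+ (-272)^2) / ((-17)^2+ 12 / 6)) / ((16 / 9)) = 103624891531 / 708351424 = 146.29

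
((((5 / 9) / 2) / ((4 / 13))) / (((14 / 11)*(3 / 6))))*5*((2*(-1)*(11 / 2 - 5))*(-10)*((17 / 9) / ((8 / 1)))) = 16.75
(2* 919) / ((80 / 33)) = 30327 / 40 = 758.18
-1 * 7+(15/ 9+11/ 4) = -31/ 12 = -2.58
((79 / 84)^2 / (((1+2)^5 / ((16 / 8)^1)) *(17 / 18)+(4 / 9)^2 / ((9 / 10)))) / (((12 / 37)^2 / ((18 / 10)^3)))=56056718169 / 131418392000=0.43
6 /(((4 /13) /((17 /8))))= 663 /16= 41.44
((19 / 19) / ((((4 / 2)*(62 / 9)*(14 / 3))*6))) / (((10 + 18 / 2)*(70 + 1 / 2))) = 3 / 1550248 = 0.00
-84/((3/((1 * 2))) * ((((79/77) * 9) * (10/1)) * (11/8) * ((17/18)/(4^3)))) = -200704/6715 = -29.89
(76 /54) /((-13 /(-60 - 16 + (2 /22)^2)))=116470 /14157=8.23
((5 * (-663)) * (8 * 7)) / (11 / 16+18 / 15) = -14851200 / 151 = -98352.32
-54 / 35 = -1.54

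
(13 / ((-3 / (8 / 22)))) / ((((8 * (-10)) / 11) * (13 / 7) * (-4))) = -7 / 240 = -0.03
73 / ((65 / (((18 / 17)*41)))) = 53874 / 1105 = 48.75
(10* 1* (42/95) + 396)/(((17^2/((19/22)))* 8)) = 951/6358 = 0.15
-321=-321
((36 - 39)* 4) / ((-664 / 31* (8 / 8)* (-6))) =-31 / 332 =-0.09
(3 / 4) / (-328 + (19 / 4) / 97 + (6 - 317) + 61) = -291 / 224245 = -0.00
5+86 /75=6.15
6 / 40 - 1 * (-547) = 10943 / 20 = 547.15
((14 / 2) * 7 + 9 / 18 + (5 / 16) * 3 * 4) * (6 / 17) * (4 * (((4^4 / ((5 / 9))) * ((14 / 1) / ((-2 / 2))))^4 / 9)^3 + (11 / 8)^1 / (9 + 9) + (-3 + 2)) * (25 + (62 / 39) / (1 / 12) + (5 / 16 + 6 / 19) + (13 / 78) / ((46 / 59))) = 871716663683176438731274316241905580287725921090209441641825063 / 36216375000000000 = 24069682945440465500240550000000000000000000000.00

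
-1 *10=-10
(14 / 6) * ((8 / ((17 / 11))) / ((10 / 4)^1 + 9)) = 1232 / 1173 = 1.05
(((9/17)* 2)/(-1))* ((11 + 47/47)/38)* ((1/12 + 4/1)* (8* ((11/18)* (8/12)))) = -4.45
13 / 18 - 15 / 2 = -61 / 9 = -6.78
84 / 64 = 21 / 16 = 1.31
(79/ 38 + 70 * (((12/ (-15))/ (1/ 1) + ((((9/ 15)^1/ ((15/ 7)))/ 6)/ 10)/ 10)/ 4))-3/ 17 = -12.09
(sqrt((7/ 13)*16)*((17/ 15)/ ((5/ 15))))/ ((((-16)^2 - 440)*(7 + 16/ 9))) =-153*sqrt(91)/ 236210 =-0.01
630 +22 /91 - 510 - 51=6301 /91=69.24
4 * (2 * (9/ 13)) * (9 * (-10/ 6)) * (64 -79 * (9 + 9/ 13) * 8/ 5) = 16301952/ 169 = 96461.25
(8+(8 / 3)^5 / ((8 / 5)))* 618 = 4619344 / 81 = 57028.94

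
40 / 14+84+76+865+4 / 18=64769 / 63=1028.08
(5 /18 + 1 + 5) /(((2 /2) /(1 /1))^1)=113 /18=6.28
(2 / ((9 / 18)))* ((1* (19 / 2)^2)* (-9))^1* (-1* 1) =3249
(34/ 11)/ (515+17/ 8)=272/ 45507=0.01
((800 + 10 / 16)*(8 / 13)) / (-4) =-123.17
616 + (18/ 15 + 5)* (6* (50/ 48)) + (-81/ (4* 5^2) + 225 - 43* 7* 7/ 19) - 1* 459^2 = -199417307/ 950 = -209912.95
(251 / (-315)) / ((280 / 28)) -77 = -242801 / 3150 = -77.08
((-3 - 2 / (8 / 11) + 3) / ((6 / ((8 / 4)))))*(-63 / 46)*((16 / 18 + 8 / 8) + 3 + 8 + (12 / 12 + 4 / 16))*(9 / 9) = 39193 / 2208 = 17.75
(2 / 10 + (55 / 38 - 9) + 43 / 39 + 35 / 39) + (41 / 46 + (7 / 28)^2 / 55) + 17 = 4822309 / 384560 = 12.54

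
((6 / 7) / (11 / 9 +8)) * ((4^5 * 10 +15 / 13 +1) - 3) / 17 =7187886 / 128401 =55.98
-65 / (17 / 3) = -11.47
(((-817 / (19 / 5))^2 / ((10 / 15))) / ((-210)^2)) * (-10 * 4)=-9245 / 147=-62.89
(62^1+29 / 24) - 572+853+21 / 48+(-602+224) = -1601 / 48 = -33.35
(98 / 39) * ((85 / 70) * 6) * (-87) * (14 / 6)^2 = -338198 / 39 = -8671.74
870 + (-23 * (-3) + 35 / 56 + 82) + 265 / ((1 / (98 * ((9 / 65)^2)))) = 10271897 / 6760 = 1519.51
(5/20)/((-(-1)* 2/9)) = 9/8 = 1.12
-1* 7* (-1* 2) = 14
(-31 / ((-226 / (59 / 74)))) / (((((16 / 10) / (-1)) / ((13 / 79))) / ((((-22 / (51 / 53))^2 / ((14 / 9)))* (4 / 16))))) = -40407703765 / 42764472128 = -0.94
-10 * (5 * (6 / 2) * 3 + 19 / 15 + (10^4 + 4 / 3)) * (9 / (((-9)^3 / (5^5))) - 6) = 40313204 / 9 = 4479244.89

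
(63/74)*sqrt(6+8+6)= 63*sqrt(5)/37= 3.81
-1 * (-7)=7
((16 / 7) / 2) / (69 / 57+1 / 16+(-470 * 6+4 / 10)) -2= -59986158 / 29986999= -2.00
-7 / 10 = -0.70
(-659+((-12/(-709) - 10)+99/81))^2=18155967604324/40717161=445904.56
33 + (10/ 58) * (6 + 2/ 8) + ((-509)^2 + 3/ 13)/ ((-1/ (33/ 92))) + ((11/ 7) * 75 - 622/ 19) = -428139679221/ 4612972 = -92812.11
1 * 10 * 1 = 10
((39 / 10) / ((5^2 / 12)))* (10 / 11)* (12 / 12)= 468 / 275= 1.70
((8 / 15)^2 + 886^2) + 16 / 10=176624524 / 225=784997.88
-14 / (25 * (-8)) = 0.07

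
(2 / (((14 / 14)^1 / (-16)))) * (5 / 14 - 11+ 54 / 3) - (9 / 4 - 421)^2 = -19665743 / 112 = -175586.99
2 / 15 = 0.13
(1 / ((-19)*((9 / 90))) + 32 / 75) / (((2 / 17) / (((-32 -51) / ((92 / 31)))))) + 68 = 12020411 / 131100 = 91.69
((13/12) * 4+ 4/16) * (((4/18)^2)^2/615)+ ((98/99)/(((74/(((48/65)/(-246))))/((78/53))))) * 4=-56980268/261117925695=-0.00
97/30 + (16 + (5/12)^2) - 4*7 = -6187/720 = -8.59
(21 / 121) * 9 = 189 / 121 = 1.56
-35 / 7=-5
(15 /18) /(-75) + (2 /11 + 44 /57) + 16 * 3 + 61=2068021 /18810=109.94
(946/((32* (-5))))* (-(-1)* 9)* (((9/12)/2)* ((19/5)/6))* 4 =-80883/1600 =-50.55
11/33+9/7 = 34/21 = 1.62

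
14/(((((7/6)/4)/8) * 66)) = 64/11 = 5.82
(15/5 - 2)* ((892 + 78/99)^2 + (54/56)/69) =558998091737/701316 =797070.21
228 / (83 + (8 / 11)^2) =9196 / 3369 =2.73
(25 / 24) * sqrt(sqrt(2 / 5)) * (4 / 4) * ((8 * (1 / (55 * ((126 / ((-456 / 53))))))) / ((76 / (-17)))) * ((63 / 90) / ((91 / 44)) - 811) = -895781 * 2^(1 / 4) * 5^(3 / 4) / 2387385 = -1.49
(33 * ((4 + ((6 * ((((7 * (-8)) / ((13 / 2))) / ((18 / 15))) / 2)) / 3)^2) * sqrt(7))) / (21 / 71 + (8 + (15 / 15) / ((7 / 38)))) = 461874028 * sqrt(7) / 3458247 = 353.36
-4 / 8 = -1 / 2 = -0.50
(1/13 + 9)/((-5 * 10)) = -59/325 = -0.18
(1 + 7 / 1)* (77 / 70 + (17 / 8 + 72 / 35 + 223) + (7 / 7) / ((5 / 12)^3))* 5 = 1694743 / 175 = 9684.25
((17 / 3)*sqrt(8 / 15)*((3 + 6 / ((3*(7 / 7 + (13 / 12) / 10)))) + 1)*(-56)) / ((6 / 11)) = -1154912*sqrt(30) / 2565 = -2466.17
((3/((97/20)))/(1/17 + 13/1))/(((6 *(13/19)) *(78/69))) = 37145/3639246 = 0.01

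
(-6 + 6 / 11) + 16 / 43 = -2404 / 473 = -5.08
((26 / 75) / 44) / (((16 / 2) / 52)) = 0.05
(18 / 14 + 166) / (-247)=-1171 / 1729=-0.68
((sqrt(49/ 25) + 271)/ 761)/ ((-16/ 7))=-4767/ 30440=-0.16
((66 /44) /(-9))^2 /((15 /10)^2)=1 /81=0.01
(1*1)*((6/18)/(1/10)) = 10/3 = 3.33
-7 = -7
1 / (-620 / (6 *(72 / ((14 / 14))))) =-108 / 155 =-0.70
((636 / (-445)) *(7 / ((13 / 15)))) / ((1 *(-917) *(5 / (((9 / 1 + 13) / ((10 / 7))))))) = 146916 / 3789175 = 0.04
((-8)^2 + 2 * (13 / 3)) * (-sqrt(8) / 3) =-436 * sqrt(2) / 9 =-68.51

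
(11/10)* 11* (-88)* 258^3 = -91431777888/5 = -18286355577.60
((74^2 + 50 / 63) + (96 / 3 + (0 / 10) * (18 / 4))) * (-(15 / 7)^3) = -130145250 / 2401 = -54204.60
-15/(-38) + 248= 248.39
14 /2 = 7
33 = 33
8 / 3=2.67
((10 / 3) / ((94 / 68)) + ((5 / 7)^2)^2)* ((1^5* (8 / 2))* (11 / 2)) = 19898230 / 338541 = 58.78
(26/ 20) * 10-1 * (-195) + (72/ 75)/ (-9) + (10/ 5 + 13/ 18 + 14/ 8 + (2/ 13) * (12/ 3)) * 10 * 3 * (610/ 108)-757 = 32954693/ 105300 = 312.96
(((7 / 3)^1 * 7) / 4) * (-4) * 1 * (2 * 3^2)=-294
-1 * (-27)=27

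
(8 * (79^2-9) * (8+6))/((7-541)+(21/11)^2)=-84456064/64173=-1316.07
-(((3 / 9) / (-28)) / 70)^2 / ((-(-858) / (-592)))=37 / 1854052200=0.00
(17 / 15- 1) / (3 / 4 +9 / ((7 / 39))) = 56 / 21375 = 0.00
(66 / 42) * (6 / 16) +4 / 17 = 785 / 952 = 0.82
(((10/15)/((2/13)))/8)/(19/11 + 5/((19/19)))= 0.08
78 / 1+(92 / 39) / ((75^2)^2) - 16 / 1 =76507031342 / 1233984375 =62.00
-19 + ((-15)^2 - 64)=142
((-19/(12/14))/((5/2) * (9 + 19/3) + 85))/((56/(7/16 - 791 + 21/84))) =48051/18944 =2.54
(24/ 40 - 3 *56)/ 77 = -837/ 385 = -2.17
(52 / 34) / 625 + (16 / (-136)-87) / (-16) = 54473 / 10000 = 5.45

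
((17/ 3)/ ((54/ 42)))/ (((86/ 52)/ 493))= 1525342/ 1161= 1313.82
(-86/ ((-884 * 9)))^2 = 1849/ 15824484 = 0.00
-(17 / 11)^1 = -17 / 11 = -1.55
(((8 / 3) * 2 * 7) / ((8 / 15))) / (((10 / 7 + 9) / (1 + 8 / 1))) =4410 / 73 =60.41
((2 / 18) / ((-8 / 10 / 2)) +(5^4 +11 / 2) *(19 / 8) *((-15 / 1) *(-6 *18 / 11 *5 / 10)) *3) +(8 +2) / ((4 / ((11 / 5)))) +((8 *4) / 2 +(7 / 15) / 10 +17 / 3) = 6550324949 / 19800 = 330824.49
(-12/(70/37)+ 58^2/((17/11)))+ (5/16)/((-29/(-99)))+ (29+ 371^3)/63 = 2019392684741/2484720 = 812724.45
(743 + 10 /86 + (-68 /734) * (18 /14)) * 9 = 738690012 /110467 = 6686.97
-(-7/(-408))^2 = -49/166464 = -0.00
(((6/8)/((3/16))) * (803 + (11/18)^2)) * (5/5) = 260293/81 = 3213.49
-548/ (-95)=548/ 95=5.77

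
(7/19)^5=16807/2476099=0.01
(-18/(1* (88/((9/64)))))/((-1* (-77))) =-81/216832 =-0.00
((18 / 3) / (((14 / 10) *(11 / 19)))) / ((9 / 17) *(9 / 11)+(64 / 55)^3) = 146561250 / 39771011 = 3.69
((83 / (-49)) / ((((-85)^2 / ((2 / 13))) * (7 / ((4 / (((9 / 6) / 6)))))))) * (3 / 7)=-7968 / 225513925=-0.00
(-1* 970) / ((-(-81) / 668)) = -647960 / 81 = -7999.51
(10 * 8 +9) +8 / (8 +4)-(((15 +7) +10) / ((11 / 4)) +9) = 69.03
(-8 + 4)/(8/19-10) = 38/91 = 0.42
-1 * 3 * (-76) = 228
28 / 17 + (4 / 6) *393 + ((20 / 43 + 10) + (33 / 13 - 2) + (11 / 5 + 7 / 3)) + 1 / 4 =159327661 / 570180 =279.43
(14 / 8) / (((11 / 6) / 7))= 147 / 22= 6.68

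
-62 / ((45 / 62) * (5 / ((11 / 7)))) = -42284 / 1575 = -26.85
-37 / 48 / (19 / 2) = -37 / 456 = -0.08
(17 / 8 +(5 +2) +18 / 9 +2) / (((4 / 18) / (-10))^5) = -19375453125 / 8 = -2421931640.62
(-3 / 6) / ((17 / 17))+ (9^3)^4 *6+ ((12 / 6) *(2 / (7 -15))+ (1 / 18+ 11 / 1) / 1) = 30502389940129 / 18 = 1694577218896.06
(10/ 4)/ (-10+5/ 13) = -13/ 50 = -0.26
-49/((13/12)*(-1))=588/13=45.23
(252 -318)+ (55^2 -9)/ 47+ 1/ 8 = -641/ 376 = -1.70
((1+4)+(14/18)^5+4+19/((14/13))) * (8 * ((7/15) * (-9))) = -17808460/19683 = -904.76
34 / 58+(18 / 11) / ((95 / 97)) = 2.26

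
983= 983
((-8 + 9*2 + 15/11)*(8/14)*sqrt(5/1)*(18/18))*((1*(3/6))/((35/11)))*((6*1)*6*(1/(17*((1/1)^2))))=1800*sqrt(5)/833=4.83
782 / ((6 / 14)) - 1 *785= 3119 / 3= 1039.67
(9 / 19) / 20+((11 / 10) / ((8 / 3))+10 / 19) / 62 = 3659 / 94240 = 0.04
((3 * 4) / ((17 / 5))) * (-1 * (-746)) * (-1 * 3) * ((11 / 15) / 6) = -16412 / 17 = -965.41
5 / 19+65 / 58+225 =249475 / 1102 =226.38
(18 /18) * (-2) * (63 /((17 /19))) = -2394 /17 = -140.82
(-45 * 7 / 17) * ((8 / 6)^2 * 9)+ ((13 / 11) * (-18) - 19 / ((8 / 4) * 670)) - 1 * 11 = -82380053 / 250580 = -328.76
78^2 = 6084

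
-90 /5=-18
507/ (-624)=-13/ 16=-0.81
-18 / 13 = -1.38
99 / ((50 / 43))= 4257 / 50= 85.14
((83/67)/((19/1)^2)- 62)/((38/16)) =-26.10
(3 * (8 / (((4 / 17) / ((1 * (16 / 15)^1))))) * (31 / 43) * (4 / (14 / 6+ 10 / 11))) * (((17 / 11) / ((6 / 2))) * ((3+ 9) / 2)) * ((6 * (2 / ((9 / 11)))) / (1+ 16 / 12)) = 302742528 / 161035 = 1879.98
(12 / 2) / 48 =0.12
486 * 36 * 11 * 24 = 4618944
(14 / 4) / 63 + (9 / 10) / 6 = 37 / 180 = 0.21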